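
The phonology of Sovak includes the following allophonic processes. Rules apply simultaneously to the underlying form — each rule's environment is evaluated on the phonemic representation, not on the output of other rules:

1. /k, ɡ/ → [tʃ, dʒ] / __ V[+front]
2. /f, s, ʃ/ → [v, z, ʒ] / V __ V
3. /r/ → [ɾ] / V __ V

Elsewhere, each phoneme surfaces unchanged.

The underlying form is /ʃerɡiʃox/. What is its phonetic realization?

/ʃ/ (word-initial): rule 2 targets it, but not between two vowels → unchanged [ʃ].
/e/ — not in any rule's target class → [e].
/r/ (between /e/ and /ɡ/) is in the target of rule 3 but the environment (between two vowels) is not met → [r].
Rule 1 applies to /ɡ/ (between /r/ and /i/: before a front vowel) → [dʒ].
/i/ — not in any rule's target class → [i].
/ʃ/ — between /i/ and /o/, between two vowels — surfaces as [ʒ] (rule 2).
/o/ stays [o].
/x/ (word-final): no rule targets it → [x].

[ʃerdʒiʒox]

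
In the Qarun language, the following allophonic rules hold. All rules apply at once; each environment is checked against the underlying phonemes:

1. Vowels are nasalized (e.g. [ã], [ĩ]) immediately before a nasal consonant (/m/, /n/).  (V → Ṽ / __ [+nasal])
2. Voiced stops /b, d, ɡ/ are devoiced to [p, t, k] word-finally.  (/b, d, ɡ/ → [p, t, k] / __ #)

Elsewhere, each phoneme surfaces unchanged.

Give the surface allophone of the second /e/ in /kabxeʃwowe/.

[e]

/e/ — word-final; rule 1 does not apply here → [e].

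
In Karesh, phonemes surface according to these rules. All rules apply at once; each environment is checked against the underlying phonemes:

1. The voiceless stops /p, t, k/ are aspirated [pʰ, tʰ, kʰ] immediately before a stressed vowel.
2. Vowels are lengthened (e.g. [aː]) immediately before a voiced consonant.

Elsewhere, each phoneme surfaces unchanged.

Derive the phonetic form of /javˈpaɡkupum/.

/j/ (word-initial) is unaffected → [j].
Rule 2 applies to /a/ (between /j/ and /v/: before a voiced consonant) → [aː].
/v/ (between /a/ and /p/): no rule targets it → [v].
/p/ meets the environment for rule 1 (immediately before a stressed vowel) → [pʰ].
/a/ meets the environment for rule 2 (before a voiced consonant) → [aː].
/ɡ/ (between /a/ and /k/) is unaffected → [ɡ].
/k/ (between /ɡ/ and /u/): rule 1 targets it, but not immediately before a stressed vowel → unchanged [k].
/u/ (between /k/ and /p/) is in the target of rule 2 but the environment (before a voiced consonant) is not met → [u].
/p/ (between /u/ and /u/): rule 1 targets it, but not immediately before a stressed vowel → unchanged [p].
Rule 2 applies to /u/ (between /p/ and /m/: before a voiced consonant) → [uː].
/m/ stays [m].

[jaːvˈpʰaːɡkupuːm]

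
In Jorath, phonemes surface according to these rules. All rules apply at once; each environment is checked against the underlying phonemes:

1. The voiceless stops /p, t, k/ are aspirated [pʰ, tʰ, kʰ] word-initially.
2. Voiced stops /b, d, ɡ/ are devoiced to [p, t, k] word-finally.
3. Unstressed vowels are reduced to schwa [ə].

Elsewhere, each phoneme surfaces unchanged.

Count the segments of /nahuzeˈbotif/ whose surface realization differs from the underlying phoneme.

4

Segments that undergo a rule: /a/ → [ə] (rule 3); /u/ → [ə] (rule 3); /e/ → [ə] (rule 3); /i/ → [ə] (rule 3).
All other segments surface unchanged.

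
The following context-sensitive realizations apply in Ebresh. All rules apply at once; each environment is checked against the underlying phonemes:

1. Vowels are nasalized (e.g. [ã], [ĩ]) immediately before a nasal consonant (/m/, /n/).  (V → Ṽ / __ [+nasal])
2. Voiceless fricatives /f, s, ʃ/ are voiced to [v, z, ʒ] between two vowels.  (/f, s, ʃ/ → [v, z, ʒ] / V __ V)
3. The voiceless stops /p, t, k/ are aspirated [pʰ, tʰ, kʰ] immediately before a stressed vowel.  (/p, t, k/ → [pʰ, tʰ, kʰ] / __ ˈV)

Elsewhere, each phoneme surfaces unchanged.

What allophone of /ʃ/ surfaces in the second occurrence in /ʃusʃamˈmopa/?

/ʃ/ — between /s/ and /a/; rule 2 does not apply here → [ʃ].

[ʃ]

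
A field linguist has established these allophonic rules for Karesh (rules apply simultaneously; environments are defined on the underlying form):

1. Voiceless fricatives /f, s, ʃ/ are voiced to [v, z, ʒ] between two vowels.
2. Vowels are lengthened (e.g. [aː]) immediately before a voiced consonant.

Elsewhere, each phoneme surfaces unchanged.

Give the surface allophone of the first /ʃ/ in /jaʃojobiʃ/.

/ʃ/ — between /a/ and /o/, between two vowels — surfaces as [ʒ] (rule 1).

[ʒ]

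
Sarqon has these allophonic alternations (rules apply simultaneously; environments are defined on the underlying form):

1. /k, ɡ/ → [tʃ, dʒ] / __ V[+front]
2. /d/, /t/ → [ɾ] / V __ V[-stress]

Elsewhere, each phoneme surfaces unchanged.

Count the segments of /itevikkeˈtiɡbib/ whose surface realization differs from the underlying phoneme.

Segments that undergo a rule: /t/ → [ɾ] (rule 2); /k/ → [tʃ] (rule 1).
All other segments surface unchanged.

2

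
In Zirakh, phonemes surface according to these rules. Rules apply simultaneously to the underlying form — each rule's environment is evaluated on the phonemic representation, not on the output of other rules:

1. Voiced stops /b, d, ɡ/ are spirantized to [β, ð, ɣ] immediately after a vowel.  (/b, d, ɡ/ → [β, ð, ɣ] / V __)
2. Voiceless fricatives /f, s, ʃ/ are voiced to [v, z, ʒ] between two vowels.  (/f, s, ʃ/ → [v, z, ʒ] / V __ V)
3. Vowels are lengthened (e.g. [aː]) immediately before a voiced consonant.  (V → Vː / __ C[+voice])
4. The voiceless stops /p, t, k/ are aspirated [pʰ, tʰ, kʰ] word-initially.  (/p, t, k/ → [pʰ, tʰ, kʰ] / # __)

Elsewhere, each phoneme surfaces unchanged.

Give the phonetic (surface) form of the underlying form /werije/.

[weːriːje]

/w/ stays [w].
/e/ — between /w/ and /r/, before a voiced consonant — surfaces as [eː] (rule 3).
/r/ (between /e/ and /i/) is unaffected → [r].
Rule 3 applies to /i/ (between /r/ and /j/: before a voiced consonant) → [iː].
/j/ stays [j].
/e/ (word-final): rule 3 targets it, but not before a voiced consonant → unchanged [e].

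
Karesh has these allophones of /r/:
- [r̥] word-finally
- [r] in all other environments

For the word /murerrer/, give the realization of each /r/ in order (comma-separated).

[r], [r], [r], [r̥]

Occurrence 1 (position 3): no conditioning environment matches → elsewhere allophone [r].
Occurrence 2 (position 5): no conditioning environment matches → elsewhere allophone [r].
Occurrence 3 (position 6): no conditioning environment matches → elsewhere allophone [r].
Occurrence 4 (position 8): word-finally → [r̥].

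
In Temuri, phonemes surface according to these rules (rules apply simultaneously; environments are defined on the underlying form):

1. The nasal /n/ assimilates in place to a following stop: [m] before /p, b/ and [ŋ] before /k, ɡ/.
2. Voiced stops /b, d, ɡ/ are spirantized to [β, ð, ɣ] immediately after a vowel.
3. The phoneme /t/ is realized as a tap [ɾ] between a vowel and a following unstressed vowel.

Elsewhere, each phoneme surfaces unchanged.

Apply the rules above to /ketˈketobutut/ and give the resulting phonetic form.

[ketˈkeɾoβuɾut]

/k/ (word-initial) is unaffected → [k].
/e/ (between /k/ and /t/): no rule targets it → [e].
/t/ (between /e/ and /k/) is in the target of rule 3 but the environment (between a vowel and a following unstressed vowel) is not met → [t].
/k/ (between /t/ and /e/) is unaffected → [k].
/e/ — not in any rule's target class → [e].
/t/ (between /e/ and /o/): between a vowel and a following unstressed vowel, so rule 3 applies → [ɾ].
/o/ (between /t/ and /b/): no rule targets it → [o].
Rule 2 applies to /b/ (between /o/ and /u/: immediately after a vowel) → [β].
/u/ (between /b/ and /t/): no rule targets it → [u].
/t/ — between /u/ and /u/, between a vowel and a following unstressed vowel — surfaces as [ɾ] (rule 3).
/u/ — not in any rule's target class → [u].
/t/ — word-final; rule 3 does not apply here → [t].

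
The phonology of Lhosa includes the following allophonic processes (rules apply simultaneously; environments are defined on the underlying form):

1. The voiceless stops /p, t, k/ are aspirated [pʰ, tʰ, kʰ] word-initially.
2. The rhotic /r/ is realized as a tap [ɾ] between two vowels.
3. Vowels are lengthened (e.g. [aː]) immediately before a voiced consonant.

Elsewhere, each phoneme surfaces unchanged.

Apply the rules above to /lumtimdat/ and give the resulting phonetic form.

/l/ — not in any rule's target class → [l].
/u/ (between /l/ and /m/) occurs before a voiced consonant → [uː] by rule 3.
/m/ (between /u/ and /t/) is unaffected → [m].
/t/ (between /m/ and /i/) fails the environment for rule 1, so it stays [t].
/i/ (between /t/ and /m/): before a voiced consonant, so rule 3 applies → [iː].
/m/ (between /i/ and /d/) is unaffected → [m].
/d/ (between /m/ and /a/): no rule targets it → [d].
/a/ (between /d/ and /t/): rule 3 targets it, but not before a voiced consonant → unchanged [a].
/t/ — word-final; rule 1 does not apply here → [t].

[luːmtiːmdat]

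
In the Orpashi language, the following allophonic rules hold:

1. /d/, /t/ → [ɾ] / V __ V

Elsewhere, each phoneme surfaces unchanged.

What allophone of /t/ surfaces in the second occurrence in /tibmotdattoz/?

[t]

/t/ (between /o/ and /d/) fails the environment for rule 1, so it stays [t].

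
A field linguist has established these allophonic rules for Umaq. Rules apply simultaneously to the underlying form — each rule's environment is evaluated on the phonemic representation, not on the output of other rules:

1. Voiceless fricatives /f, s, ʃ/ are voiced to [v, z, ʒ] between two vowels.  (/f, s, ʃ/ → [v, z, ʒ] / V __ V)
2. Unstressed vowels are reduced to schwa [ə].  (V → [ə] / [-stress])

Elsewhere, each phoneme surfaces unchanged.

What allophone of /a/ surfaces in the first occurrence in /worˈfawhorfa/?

/a/ — between /f/ and /w/; rule 2 does not apply here → [a].

[a]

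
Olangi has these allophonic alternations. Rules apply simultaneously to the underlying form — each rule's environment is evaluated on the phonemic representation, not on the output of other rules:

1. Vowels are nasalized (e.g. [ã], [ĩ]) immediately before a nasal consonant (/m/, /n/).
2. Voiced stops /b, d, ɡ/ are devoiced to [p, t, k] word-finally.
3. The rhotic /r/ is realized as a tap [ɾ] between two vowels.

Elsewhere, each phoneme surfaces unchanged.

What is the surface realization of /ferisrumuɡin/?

/f/ (word-initial): no rule targets it → [f].
/e/ (between /f/ and /r/) fails the environment for rule 1, so it stays [e].
/r/ — between /e/ and /i/, between two vowels — surfaces as [ɾ] (rule 3).
/i/ (between /r/ and /s/): rule 1 targets it, but not before a nasal consonant → unchanged [i].
/s/ stays [s].
/r/ (between /s/ and /u/): rule 3 targets it, but not between two vowels → unchanged [r].
/u/ — between /r/ and /m/, before a nasal consonant — surfaces as [ũ] (rule 1).
/m/ (between /u/ and /u/): no rule targets it → [m].
/u/ (between /m/ and /ɡ/) is in the target of rule 1 but the environment (before a nasal consonant) is not met → [u].
/ɡ/ (between /u/ and /i/) is in the target of rule 2 but the environment (word-finally) is not met → [ɡ].
/i/ — between /ɡ/ and /n/, before a nasal consonant — surfaces as [ĩ] (rule 1).
/n/ (word-final): no rule targets it → [n].

[feɾisrũmuɡĩn]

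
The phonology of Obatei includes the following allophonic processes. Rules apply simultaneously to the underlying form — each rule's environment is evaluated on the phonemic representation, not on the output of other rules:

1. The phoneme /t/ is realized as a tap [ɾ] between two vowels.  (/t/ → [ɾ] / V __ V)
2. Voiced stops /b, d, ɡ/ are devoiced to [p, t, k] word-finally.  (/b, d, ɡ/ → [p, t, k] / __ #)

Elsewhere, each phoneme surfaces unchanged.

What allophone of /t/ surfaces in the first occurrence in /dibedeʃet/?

[t]

/t/ (word-final): rule 1 targets it, but not between two vowels → unchanged [t].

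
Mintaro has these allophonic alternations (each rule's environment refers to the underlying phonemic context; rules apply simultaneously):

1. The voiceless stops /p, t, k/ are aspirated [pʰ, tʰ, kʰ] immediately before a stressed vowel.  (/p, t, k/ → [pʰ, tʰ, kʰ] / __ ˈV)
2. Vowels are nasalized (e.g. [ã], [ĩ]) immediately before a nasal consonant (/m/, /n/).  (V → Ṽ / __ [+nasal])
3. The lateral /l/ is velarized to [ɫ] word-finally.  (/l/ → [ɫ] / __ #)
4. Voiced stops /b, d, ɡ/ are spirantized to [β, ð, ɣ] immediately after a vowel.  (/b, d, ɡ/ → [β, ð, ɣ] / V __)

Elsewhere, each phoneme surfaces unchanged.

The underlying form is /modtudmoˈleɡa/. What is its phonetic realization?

[moðtuðmoˈleɣa]

/o/ (between /m/ and /d/): rule 2 targets it, but not before a nasal consonant → unchanged [o].
/d/ (between /o/ and /t/): immediately after a vowel, so rule 4 applies → [ð].
/t/ (between /d/ and /u/): rule 1 targets it, but not immediately before a stressed vowel → unchanged [t].
/u/ (between /t/ and /d/) fails the environment for rule 2, so it stays [u].
/d/ — between /u/ and /m/, immediately after a vowel — surfaces as [ð] (rule 4).
/o/ (between /m/ and /l/) fails the environment for rule 2, so it stays [o].
/l/ (between /o/ and /e/) fails the environment for rule 3, so it stays [l].
/e/ (between /l/ and /ɡ/) is in the target of rule 2 but the environment (before a nasal consonant) is not met → [e].
/ɡ/ (between /e/ and /a/) occurs immediately after a vowel → [ɣ] by rule 4.
/a/ (word-final) fails the environment for rule 2, so it stays [a].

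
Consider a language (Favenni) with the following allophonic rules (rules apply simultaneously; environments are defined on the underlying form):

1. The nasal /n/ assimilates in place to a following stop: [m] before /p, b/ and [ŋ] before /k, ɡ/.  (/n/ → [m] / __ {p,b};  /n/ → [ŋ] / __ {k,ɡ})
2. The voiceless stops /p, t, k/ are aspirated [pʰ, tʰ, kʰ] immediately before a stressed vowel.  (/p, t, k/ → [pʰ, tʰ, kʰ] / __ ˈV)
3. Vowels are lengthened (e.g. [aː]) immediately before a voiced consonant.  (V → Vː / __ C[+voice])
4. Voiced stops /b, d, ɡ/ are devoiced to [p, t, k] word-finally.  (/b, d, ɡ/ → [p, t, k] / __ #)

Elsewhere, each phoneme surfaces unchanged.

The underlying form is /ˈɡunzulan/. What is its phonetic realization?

[ˈɡuːnzuːlaːn]

/ɡ/ (word-initial) fails the environment for rule 4, so it stays [ɡ].
Rule 3 applies to /u/ (between /ɡ/ and /n/: before a voiced consonant) → [uː].
/n/ (between /u/ and /z/) is in the target of rule 1 but the environment (before a labial or velar stop) is not met → [n].
/z/ (between /n/ and /u/) is unaffected → [z].
Rule 3 applies to /u/ (between /z/ and /l/: before a voiced consonant) → [uː].
/l/ — not in any rule's target class → [l].
/a/ meets the environment for rule 3 (before a voiced consonant) → [aː].
/n/ (word-final) fails the environment for rule 1, so it stays [n].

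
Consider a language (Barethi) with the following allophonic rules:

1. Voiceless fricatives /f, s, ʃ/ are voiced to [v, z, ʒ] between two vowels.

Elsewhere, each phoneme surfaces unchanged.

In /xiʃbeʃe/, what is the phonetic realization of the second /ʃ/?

/ʃ/ (between /e/ and /e/): between two vowels, so rule 1 applies → [ʒ].

[ʒ]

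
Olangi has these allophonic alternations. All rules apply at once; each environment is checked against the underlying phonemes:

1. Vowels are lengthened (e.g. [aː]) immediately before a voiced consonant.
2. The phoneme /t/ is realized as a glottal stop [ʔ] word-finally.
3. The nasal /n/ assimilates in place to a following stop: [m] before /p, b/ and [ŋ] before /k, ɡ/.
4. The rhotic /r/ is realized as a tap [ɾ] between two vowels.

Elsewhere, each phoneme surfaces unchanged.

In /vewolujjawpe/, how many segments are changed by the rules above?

4

Segments that undergo a rule: /e/ → [eː] (rule 1); /o/ → [oː] (rule 1); /u/ → [uː] (rule 1); /a/ → [aː] (rule 1).
All other segments surface unchanged.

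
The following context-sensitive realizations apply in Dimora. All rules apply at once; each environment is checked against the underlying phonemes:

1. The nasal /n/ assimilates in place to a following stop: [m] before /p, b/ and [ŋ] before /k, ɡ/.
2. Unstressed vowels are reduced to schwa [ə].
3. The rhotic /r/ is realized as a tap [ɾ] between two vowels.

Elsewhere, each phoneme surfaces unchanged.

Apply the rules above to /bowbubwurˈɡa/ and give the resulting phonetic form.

[bəwbəbwərˈɡa]

/b/ stays [b].
/o/ (between /b/ and /w/) occurs in an unstressed syllable → [ə] by rule 2.
/w/ (between /o/ and /b/): no rule targets it → [w].
/b/ (between /w/ and /u/) is unaffected → [b].
/u/ (between /b/ and /b/) occurs in an unstressed syllable → [ə] by rule 2.
/b/ (between /u/ and /w/): no rule targets it → [b].
/w/ (between /b/ and /u/) is unaffected → [w].
/u/ (between /w/ and /r/) occurs in an unstressed syllable → [ə] by rule 2.
/r/ (between /u/ and /ɡ/) fails the environment for rule 3, so it stays [r].
/ɡ/ — not in any rule's target class → [ɡ].
/a/ (word-final) is in the target of rule 2 but the environment (in an unstressed syllable) is not met → [a].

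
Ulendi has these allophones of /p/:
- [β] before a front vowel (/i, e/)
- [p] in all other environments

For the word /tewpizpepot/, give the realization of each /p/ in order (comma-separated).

Occurrence 1 (position 4): before a front vowel (/i, e/) → [β].
Occurrence 2 (position 7): before a front vowel (/i, e/) → [β].
Occurrence 3 (position 9): no conditioning environment matches → elsewhere allophone [p].

[β], [β], [p]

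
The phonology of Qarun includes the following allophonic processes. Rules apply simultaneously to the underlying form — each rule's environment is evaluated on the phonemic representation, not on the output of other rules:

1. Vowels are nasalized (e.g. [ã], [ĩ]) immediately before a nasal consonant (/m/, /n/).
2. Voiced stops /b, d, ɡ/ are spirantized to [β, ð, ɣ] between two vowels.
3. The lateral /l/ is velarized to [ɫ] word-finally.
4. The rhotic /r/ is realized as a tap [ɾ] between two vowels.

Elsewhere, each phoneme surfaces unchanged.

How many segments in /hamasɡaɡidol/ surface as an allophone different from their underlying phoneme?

Segments that undergo a rule: /a/ → [ã] (rule 1); /ɡ/ → [ɣ] (rule 2); /d/ → [ð] (rule 2); /l/ → [ɫ] (rule 3).
All other segments surface unchanged.

4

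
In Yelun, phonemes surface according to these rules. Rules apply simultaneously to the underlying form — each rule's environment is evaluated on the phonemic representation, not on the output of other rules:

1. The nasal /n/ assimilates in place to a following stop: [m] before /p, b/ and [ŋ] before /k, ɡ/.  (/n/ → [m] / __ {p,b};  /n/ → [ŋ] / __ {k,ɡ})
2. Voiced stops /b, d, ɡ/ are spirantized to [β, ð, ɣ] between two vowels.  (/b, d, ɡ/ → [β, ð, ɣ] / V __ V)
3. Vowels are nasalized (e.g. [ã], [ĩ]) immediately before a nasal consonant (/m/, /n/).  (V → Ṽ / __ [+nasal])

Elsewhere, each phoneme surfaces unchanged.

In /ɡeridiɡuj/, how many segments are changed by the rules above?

2

Segments that undergo a rule: /d/ → [ð] (rule 2); /ɡ/ → [ɣ] (rule 2).
All other segments surface unchanged.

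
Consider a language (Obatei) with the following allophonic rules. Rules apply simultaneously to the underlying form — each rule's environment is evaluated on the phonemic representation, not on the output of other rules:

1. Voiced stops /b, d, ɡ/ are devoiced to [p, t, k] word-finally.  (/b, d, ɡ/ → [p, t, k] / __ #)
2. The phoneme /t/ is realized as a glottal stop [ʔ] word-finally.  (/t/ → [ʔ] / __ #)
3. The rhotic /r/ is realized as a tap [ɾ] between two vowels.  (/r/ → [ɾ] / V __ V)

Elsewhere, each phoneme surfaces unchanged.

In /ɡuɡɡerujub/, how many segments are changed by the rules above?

Segments that undergo a rule: /r/ → [ɾ] (rule 3); /b/ → [p] (rule 1).
All other segments surface unchanged.

2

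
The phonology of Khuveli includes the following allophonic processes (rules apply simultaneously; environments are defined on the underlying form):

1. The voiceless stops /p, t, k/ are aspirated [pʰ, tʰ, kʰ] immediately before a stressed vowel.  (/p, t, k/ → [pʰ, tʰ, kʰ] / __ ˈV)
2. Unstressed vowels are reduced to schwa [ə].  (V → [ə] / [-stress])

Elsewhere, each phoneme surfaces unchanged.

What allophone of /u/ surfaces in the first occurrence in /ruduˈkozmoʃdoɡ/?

[ə]

/u/ — between /r/ and /d/, in an unstressed syllable — surfaces as [ə] (rule 2).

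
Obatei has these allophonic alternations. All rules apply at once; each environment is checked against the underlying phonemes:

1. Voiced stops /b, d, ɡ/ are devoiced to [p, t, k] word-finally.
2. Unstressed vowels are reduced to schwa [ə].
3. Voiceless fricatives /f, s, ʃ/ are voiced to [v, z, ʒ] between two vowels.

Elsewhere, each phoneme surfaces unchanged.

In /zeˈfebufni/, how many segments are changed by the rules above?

4

Segments that undergo a rule: /e/ → [ə] (rule 2); /f/ → [v] (rule 3); /u/ → [ə] (rule 2); /i/ → [ə] (rule 2).
All other segments surface unchanged.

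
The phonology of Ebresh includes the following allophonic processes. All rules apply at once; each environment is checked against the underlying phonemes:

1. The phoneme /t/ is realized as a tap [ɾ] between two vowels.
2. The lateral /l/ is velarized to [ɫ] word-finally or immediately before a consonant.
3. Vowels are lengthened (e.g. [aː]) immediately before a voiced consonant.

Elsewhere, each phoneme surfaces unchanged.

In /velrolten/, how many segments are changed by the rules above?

5

Segments that undergo a rule: /e/ → [eː] (rule 3); /l/ → [ɫ] (rule 2); /o/ → [oː] (rule 3); /l/ → [ɫ] (rule 2); /e/ → [eː] (rule 3).
All other segments surface unchanged.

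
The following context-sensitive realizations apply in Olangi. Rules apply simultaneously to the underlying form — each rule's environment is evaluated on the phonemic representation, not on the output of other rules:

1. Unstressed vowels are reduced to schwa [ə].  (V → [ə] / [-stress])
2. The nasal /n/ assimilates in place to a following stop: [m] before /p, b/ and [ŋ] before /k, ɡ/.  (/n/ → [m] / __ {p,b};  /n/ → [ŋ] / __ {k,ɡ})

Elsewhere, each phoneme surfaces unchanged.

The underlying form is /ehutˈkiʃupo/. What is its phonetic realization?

[əhətˈkiʃəpə]

/e/ — word-initial, in an unstressed syllable — surfaces as [ə] (rule 1).
/u/ (between /h/ and /t/): in an unstressed syllable, so rule 1 applies → [ə].
/i/ (between /k/ and /ʃ/) is in the target of rule 1 but the environment (in an unstressed syllable) is not met → [i].
/u/ meets the environment for rule 1 (in an unstressed syllable) → [ə].
/o/ (word-final) occurs in an unstressed syllable → [ə] by rule 1.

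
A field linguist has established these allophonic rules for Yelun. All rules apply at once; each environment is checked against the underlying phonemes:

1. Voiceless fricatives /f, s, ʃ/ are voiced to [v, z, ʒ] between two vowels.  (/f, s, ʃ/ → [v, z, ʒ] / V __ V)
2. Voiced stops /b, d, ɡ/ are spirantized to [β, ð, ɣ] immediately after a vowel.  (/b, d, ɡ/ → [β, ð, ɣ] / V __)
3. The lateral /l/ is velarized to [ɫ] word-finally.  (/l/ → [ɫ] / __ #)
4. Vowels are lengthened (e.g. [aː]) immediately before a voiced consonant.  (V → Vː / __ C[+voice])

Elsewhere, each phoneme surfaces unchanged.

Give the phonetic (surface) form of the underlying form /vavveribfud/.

[vaːvveːriːβfuːð]

/v/ (word-initial) is unaffected → [v].
/a/ — between /v/ and /v/, before a voiced consonant — surfaces as [aː] (rule 4).
/v/ (between /a/ and /v/) is unaffected → [v].
/v/ — not in any rule's target class → [v].
/e/ meets the environment for rule 4 (before a voiced consonant) → [eː].
/r/ (between /e/ and /i/) is unaffected → [r].
/i/ meets the environment for rule 4 (before a voiced consonant) → [iː].
/b/ (between /i/ and /f/) occurs immediately after a vowel → [β] by rule 2.
/f/ (between /b/ and /u/) fails the environment for rule 1, so it stays [f].
/u/ meets the environment for rule 4 (before a voiced consonant) → [uː].
/d/ (word-final): immediately after a vowel, so rule 2 applies → [ð].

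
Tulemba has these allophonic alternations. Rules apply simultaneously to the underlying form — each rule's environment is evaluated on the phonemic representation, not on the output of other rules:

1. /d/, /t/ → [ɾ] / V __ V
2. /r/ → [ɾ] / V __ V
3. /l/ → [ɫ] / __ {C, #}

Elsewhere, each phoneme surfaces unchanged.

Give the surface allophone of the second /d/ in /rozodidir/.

/d/ meets the environment for rule 1 (between two vowels) → [ɾ].

[ɾ]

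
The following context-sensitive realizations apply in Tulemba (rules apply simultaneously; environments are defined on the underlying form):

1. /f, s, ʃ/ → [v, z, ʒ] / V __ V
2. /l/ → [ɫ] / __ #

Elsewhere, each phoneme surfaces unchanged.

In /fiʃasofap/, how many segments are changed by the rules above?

3

Segments that undergo a rule: /ʃ/ → [ʒ] (rule 1); /s/ → [z] (rule 1); /f/ → [v] (rule 1).
All other segments surface unchanged.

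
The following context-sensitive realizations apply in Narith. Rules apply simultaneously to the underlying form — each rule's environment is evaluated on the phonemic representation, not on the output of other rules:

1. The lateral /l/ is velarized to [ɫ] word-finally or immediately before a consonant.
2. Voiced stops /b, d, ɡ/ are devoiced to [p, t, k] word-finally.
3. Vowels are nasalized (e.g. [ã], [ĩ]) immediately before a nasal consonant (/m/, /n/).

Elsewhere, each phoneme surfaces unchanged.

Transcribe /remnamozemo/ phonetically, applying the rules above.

/e/ (between /r/ and /m/): before a nasal consonant, so rule 3 applies → [ẽ].
/a/ meets the environment for rule 3 (before a nasal consonant) → [ã].
/o/ (between /m/ and /z/) fails the environment for rule 3, so it stays [o].
Rule 3 applies to /e/ (between /z/ and /m/: before a nasal consonant) → [ẽ].
/o/ (word-final) is in the target of rule 3 but the environment (before a nasal consonant) is not met → [o].

[rẽmnãmozẽmo]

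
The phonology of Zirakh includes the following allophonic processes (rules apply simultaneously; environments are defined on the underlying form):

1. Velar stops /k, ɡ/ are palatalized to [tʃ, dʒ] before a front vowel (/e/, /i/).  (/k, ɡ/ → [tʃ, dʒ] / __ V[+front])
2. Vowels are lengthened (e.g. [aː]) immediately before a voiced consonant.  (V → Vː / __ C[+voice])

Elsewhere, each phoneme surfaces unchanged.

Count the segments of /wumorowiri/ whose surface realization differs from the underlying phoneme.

Segments that undergo a rule: /u/ → [uː] (rule 2); /o/ → [oː] (rule 2); /o/ → [oː] (rule 2); /i/ → [iː] (rule 2).
All other segments surface unchanged.

4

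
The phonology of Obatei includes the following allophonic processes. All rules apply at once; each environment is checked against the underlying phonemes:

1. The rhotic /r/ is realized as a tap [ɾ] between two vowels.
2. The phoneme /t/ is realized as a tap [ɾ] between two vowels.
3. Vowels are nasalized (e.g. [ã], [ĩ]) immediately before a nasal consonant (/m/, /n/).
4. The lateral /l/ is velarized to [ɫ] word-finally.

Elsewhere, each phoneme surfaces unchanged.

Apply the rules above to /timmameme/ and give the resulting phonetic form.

/t/ — word-initial; rule 2 does not apply here → [t].
/i/ — between /t/ and /m/, before a nasal consonant — surfaces as [ĩ] (rule 3).
/a/ — between /m/ and /m/, before a nasal consonant — surfaces as [ã] (rule 3).
/e/ — between /m/ and /m/, before a nasal consonant — surfaces as [ẽ] (rule 3).
/e/ (word-final): rule 3 targets it, but not before a nasal consonant → unchanged [e].

[tĩmmãmẽme]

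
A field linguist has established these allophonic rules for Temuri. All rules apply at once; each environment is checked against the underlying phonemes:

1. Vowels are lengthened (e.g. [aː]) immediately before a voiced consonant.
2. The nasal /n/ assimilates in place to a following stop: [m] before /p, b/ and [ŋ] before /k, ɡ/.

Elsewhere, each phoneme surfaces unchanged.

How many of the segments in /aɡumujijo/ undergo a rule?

Segments that undergo a rule: /a/ → [aː] (rule 1); /u/ → [uː] (rule 1); /u/ → [uː] (rule 1); /i/ → [iː] (rule 1).
All other segments surface unchanged.

4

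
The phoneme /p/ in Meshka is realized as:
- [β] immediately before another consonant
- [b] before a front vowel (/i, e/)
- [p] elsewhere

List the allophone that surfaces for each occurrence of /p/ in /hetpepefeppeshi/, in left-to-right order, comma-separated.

[b], [b], [β], [b]

Occurrence 1 (position 4): before a front vowel (/i, e/) → [b].
Occurrence 2 (position 6): before a front vowel (/i, e/) → [b].
Occurrence 3 (position 10): immediately before another consonant → [β].
Occurrence 4 (position 11): before a front vowel (/i, e/) → [b].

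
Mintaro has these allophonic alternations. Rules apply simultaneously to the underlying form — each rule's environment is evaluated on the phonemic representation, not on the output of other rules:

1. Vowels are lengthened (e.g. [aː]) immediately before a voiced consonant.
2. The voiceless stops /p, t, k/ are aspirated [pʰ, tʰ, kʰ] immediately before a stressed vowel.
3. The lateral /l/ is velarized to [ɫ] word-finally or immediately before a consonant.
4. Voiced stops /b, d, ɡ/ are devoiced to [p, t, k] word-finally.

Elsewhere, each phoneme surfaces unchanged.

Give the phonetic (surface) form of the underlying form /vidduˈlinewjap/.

/v/ stays [v].
/i/ meets the environment for rule 1 (before a voiced consonant) → [iː].
/d/ (between /i/ and /d/): rule 4 targets it, but not word-finally → unchanged [d].
/d/ (between /d/ and /u/): rule 4 targets it, but not word-finally → unchanged [d].
/u/ — between /d/ and /l/, before a voiced consonant — surfaces as [uː] (rule 1).
/l/ (between /u/ and /i/) fails the environment for rule 3, so it stays [l].
Rule 1 applies to /i/ (between /l/ and /n/: before a voiced consonant) → [iː].
/n/ (between /i/ and /e/) is unaffected → [n].
/e/ meets the environment for rule 1 (before a voiced consonant) → [eː].
/w/ (between /e/ and /j/): no rule targets it → [w].
/j/ stays [j].
/a/ (between /j/ and /p/) is in the target of rule 1 but the environment (before a voiced consonant) is not met → [a].
/p/ (word-final): rule 2 targets it, but not immediately before a stressed vowel → unchanged [p].

[viːdduːˈliːneːwjap]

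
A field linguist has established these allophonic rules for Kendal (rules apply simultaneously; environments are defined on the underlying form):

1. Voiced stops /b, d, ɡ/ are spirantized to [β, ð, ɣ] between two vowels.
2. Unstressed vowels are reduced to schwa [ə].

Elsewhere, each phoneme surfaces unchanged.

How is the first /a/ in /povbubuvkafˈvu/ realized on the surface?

/a/ meets the environment for rule 2 (in an unstressed syllable) → [ə].

[ə]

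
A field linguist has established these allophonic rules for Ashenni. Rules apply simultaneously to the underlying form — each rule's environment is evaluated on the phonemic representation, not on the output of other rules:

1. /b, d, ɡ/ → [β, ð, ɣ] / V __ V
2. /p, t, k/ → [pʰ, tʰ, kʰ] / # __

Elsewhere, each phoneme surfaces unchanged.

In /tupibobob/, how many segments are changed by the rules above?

Segments that undergo a rule: /t/ → [tʰ] (rule 2); /b/ → [β] (rule 1); /b/ → [β] (rule 1).
All other segments surface unchanged.

3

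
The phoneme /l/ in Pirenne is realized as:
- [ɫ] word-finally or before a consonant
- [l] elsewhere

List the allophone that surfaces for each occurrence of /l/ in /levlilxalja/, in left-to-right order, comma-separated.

[l], [l], [ɫ], [ɫ]

Occurrence 1 (position 1): no conditioning environment matches → elsewhere allophone [l].
Occurrence 2 (position 4): no conditioning environment matches → elsewhere allophone [l].
Occurrence 3 (position 6): word-finally or before a consonant → [ɫ].
Occurrence 4 (position 9): word-finally or before a consonant → [ɫ].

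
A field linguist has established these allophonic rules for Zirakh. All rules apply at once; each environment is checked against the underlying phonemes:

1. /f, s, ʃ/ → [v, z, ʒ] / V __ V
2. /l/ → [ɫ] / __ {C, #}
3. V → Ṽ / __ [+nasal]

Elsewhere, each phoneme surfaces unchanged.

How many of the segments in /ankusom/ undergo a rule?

Segments that undergo a rule: /a/ → [ã] (rule 3); /s/ → [z] (rule 1); /o/ → [õ] (rule 3).
All other segments surface unchanged.

3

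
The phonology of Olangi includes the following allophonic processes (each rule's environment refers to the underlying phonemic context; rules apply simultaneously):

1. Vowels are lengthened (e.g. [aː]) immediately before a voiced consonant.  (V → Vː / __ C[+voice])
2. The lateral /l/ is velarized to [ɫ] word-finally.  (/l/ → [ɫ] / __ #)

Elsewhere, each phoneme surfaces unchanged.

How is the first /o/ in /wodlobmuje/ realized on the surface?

/o/ (between /w/ and /d/) occurs before a voiced consonant → [oː] by rule 1.

[oː]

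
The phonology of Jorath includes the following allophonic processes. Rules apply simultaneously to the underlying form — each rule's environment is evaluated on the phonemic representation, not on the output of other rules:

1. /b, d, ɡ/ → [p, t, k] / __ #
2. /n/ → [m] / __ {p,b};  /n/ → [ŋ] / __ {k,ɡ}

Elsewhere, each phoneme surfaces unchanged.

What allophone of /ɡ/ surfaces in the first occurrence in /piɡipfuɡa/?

[ɡ]

/ɡ/ (between /i/ and /i/) fails the environment for rule 1, so it stays [ɡ].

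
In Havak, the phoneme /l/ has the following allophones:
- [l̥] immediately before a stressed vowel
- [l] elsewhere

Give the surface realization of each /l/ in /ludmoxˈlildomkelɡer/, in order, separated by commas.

Occurrence 1 (position 1): no conditioning environment matches → elsewhere allophone [l].
Occurrence 2 (position 7): immediately before a stressed vowel → [l̥].
Occurrence 3 (position 9): no conditioning environment matches → elsewhere allophone [l].
Occurrence 4 (position 15): no conditioning environment matches → elsewhere allophone [l].

[l], [l̥], [l], [l]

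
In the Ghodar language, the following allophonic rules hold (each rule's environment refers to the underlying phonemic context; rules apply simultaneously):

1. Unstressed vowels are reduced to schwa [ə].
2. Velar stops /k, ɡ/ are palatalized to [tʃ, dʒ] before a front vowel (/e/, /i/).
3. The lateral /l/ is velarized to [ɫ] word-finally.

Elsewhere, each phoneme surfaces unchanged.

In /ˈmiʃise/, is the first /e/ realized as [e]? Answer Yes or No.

Rule 1 applies to /e/ (word-final: in an unstressed syllable) → [ə].
The actual realization is [ə], not [e].

No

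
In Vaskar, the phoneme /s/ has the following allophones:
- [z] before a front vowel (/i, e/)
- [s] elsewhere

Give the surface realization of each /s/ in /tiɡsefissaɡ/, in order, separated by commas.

Occurrence 1 (position 4): before a front vowel (/i, e/) → [z].
Occurrence 2 (position 8): no conditioning environment matches → elsewhere allophone [s].
Occurrence 3 (position 9): no conditioning environment matches → elsewhere allophone [s].

[z], [s], [s]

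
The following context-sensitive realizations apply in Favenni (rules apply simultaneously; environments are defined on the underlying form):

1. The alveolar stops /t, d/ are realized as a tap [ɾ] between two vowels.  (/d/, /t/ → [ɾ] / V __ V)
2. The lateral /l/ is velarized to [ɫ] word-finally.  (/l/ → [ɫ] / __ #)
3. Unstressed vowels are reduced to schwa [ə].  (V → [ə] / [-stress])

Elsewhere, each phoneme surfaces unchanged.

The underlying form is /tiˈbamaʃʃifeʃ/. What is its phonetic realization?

/t/ (word-initial) fails the environment for rule 1, so it stays [t].
/i/ (between /t/ and /b/) occurs in an unstressed syllable → [ə] by rule 3.
/a/ (between /b/ and /m/) is in the target of rule 3 but the environment (in an unstressed syllable) is not met → [a].
/a/ meets the environment for rule 3 (in an unstressed syllable) → [ə].
Rule 3 applies to /i/ (between /ʃ/ and /f/: in an unstressed syllable) → [ə].
/e/ — between /f/ and /ʃ/, in an unstressed syllable — surfaces as [ə] (rule 3).

[təˈbaməʃʃəfəʃ]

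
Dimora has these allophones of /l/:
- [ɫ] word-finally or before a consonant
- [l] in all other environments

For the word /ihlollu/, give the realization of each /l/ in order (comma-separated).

[l], [ɫ], [l]

Occurrence 1 (position 3): no conditioning environment matches → elsewhere allophone [l].
Occurrence 2 (position 5): word-finally or before a consonant → [ɫ].
Occurrence 3 (position 6): no conditioning environment matches → elsewhere allophone [l].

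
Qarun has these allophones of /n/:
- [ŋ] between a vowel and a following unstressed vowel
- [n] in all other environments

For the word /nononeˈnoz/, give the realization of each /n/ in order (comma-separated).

Occurrence 1 (position 1): no conditioning environment matches → elsewhere allophone [n].
Occurrence 2 (position 3): between a vowel and a following unstressed vowel → [ŋ].
Occurrence 3 (position 5): between a vowel and a following unstressed vowel → [ŋ].
Occurrence 4 (position 7): no conditioning environment matches → elsewhere allophone [n].

[n], [ŋ], [ŋ], [n]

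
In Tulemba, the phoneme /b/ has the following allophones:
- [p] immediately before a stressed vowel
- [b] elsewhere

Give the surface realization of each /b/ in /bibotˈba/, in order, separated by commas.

Occurrence 1 (position 1): no conditioning environment matches → elsewhere allophone [b].
Occurrence 2 (position 3): no conditioning environment matches → elsewhere allophone [b].
Occurrence 3 (position 6): immediately before a stressed vowel → [p].

[b], [b], [p]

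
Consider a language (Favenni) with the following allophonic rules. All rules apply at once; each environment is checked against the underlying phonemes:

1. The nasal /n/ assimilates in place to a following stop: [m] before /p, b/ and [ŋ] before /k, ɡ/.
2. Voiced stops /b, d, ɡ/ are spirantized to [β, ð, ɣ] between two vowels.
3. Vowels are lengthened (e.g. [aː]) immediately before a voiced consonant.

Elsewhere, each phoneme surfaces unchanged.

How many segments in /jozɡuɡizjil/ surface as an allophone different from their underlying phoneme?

5

Segments that undergo a rule: /o/ → [oː] (rule 3); /u/ → [uː] (rule 3); /ɡ/ → [ɣ] (rule 2); /i/ → [iː] (rule 3); /i/ → [iː] (rule 3).
All other segments surface unchanged.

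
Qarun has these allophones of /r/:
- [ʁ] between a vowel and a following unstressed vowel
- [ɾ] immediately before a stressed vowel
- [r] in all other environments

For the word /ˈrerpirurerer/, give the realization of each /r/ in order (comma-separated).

Occurrence 1 (position 1): immediately before a stressed vowel → [ɾ].
Occurrence 2 (position 3): no conditioning environment matches → elsewhere allophone [r].
Occurrence 3 (position 6): between a vowel and a following unstressed vowel → [ʁ].
Occurrence 4 (position 8): between a vowel and a following unstressed vowel → [ʁ].
Occurrence 5 (position 10): between a vowel and a following unstressed vowel → [ʁ].
Occurrence 6 (position 12): no conditioning environment matches → elsewhere allophone [r].

[ɾ], [r], [ʁ], [ʁ], [ʁ], [r]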